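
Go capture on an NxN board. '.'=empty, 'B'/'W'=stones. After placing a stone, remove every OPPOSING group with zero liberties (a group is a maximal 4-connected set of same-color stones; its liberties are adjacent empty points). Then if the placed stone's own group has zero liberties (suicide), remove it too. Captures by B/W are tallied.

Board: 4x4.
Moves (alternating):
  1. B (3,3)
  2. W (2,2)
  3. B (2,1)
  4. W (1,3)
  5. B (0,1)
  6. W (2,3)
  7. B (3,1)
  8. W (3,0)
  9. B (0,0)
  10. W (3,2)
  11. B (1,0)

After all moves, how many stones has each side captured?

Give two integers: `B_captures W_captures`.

Answer: 0 1

Derivation:
Move 1: B@(3,3) -> caps B=0 W=0
Move 2: W@(2,2) -> caps B=0 W=0
Move 3: B@(2,1) -> caps B=0 W=0
Move 4: W@(1,3) -> caps B=0 W=0
Move 5: B@(0,1) -> caps B=0 W=0
Move 6: W@(2,3) -> caps B=0 W=0
Move 7: B@(3,1) -> caps B=0 W=0
Move 8: W@(3,0) -> caps B=0 W=0
Move 9: B@(0,0) -> caps B=0 W=0
Move 10: W@(3,2) -> caps B=0 W=1
Move 11: B@(1,0) -> caps B=0 W=1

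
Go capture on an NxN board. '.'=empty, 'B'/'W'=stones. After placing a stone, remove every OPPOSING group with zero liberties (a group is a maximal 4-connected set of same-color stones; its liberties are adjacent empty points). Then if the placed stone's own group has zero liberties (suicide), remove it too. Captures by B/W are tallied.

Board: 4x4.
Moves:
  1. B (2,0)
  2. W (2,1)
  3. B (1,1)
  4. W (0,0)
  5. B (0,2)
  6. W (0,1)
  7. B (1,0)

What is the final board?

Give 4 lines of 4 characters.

Move 1: B@(2,0) -> caps B=0 W=0
Move 2: W@(2,1) -> caps B=0 W=0
Move 3: B@(1,1) -> caps B=0 W=0
Move 4: W@(0,0) -> caps B=0 W=0
Move 5: B@(0,2) -> caps B=0 W=0
Move 6: W@(0,1) -> caps B=0 W=0
Move 7: B@(1,0) -> caps B=2 W=0

Answer: ..B.
BB..
BW..
....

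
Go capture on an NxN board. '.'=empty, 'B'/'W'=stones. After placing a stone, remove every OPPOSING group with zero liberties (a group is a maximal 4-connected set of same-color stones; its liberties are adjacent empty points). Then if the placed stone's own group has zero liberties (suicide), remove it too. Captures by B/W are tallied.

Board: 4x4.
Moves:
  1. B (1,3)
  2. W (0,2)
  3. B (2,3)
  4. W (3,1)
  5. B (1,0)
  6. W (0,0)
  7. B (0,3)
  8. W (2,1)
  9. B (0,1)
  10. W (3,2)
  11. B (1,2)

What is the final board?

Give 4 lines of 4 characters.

Move 1: B@(1,3) -> caps B=0 W=0
Move 2: W@(0,2) -> caps B=0 W=0
Move 3: B@(2,3) -> caps B=0 W=0
Move 4: W@(3,1) -> caps B=0 W=0
Move 5: B@(1,0) -> caps B=0 W=0
Move 6: W@(0,0) -> caps B=0 W=0
Move 7: B@(0,3) -> caps B=0 W=0
Move 8: W@(2,1) -> caps B=0 W=0
Move 9: B@(0,1) -> caps B=1 W=0
Move 10: W@(3,2) -> caps B=1 W=0
Move 11: B@(1,2) -> caps B=2 W=0

Answer: .B.B
B.BB
.W.B
.WW.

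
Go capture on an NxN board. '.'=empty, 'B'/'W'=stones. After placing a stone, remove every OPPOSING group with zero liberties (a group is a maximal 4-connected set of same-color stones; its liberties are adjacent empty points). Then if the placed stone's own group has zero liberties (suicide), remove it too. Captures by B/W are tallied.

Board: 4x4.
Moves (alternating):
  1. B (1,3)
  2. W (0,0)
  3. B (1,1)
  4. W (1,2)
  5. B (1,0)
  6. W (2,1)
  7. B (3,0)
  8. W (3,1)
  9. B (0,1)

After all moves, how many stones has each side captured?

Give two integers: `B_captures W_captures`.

Answer: 1 0

Derivation:
Move 1: B@(1,3) -> caps B=0 W=0
Move 2: W@(0,0) -> caps B=0 W=0
Move 3: B@(1,1) -> caps B=0 W=0
Move 4: W@(1,2) -> caps B=0 W=0
Move 5: B@(1,0) -> caps B=0 W=0
Move 6: W@(2,1) -> caps B=0 W=0
Move 7: B@(3,0) -> caps B=0 W=0
Move 8: W@(3,1) -> caps B=0 W=0
Move 9: B@(0,1) -> caps B=1 W=0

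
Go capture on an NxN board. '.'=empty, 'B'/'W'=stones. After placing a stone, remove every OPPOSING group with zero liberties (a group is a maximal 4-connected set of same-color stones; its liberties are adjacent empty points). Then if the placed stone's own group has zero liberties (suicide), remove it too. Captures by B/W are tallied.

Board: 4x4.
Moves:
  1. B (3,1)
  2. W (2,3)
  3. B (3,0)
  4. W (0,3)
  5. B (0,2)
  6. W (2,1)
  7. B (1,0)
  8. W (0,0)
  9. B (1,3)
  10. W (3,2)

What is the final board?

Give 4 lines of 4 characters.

Move 1: B@(3,1) -> caps B=0 W=0
Move 2: W@(2,3) -> caps B=0 W=0
Move 3: B@(3,0) -> caps B=0 W=0
Move 4: W@(0,3) -> caps B=0 W=0
Move 5: B@(0,2) -> caps B=0 W=0
Move 6: W@(2,1) -> caps B=0 W=0
Move 7: B@(1,0) -> caps B=0 W=0
Move 8: W@(0,0) -> caps B=0 W=0
Move 9: B@(1,3) -> caps B=1 W=0
Move 10: W@(3,2) -> caps B=1 W=0

Answer: W.B.
B..B
.W.W
BBW.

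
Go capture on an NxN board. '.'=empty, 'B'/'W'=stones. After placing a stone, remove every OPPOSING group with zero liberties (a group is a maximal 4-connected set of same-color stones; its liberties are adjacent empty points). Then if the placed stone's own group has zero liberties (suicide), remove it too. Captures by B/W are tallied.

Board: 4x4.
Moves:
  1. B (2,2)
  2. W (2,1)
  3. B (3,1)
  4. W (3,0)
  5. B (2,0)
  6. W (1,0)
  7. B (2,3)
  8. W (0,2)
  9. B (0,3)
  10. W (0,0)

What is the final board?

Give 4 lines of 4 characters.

Move 1: B@(2,2) -> caps B=0 W=0
Move 2: W@(2,1) -> caps B=0 W=0
Move 3: B@(3,1) -> caps B=0 W=0
Move 4: W@(3,0) -> caps B=0 W=0
Move 5: B@(2,0) -> caps B=1 W=0
Move 6: W@(1,0) -> caps B=1 W=0
Move 7: B@(2,3) -> caps B=1 W=0
Move 8: W@(0,2) -> caps B=1 W=0
Move 9: B@(0,3) -> caps B=1 W=0
Move 10: W@(0,0) -> caps B=1 W=0

Answer: W.WB
W...
BWBB
.B..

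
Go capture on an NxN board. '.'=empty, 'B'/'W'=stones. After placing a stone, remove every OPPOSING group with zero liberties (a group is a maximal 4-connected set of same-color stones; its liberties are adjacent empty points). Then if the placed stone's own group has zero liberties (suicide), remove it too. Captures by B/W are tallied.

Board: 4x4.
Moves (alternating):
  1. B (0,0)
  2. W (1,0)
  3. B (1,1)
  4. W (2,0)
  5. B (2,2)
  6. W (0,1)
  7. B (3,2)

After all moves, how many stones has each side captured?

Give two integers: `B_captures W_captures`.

Move 1: B@(0,0) -> caps B=0 W=0
Move 2: W@(1,0) -> caps B=0 W=0
Move 3: B@(1,1) -> caps B=0 W=0
Move 4: W@(2,0) -> caps B=0 W=0
Move 5: B@(2,2) -> caps B=0 W=0
Move 6: W@(0,1) -> caps B=0 W=1
Move 7: B@(3,2) -> caps B=0 W=1

Answer: 0 1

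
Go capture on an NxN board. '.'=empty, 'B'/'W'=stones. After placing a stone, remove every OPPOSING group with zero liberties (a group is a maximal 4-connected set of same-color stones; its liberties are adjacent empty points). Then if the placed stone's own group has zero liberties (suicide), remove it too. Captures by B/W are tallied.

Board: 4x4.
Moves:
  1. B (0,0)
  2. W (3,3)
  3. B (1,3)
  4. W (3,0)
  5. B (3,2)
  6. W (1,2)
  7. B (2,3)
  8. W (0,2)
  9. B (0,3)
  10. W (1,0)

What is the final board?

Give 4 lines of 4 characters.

Answer: B.WB
W.WB
...B
W.B.

Derivation:
Move 1: B@(0,0) -> caps B=0 W=0
Move 2: W@(3,3) -> caps B=0 W=0
Move 3: B@(1,3) -> caps B=0 W=0
Move 4: W@(3,0) -> caps B=0 W=0
Move 5: B@(3,2) -> caps B=0 W=0
Move 6: W@(1,2) -> caps B=0 W=0
Move 7: B@(2,3) -> caps B=1 W=0
Move 8: W@(0,2) -> caps B=1 W=0
Move 9: B@(0,3) -> caps B=1 W=0
Move 10: W@(1,0) -> caps B=1 W=0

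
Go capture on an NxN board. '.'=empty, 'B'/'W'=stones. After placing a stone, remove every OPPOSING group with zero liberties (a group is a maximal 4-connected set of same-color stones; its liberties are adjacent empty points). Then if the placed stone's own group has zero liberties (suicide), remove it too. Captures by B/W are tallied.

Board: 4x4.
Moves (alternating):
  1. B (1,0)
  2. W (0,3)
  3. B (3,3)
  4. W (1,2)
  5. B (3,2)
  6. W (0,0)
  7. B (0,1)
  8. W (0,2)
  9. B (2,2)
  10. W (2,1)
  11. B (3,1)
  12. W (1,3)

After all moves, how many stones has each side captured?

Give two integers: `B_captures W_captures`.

Move 1: B@(1,0) -> caps B=0 W=0
Move 2: W@(0,3) -> caps B=0 W=0
Move 3: B@(3,3) -> caps B=0 W=0
Move 4: W@(1,2) -> caps B=0 W=0
Move 5: B@(3,2) -> caps B=0 W=0
Move 6: W@(0,0) -> caps B=0 W=0
Move 7: B@(0,1) -> caps B=1 W=0
Move 8: W@(0,2) -> caps B=1 W=0
Move 9: B@(2,2) -> caps B=1 W=0
Move 10: W@(2,1) -> caps B=1 W=0
Move 11: B@(3,1) -> caps B=1 W=0
Move 12: W@(1,3) -> caps B=1 W=0

Answer: 1 0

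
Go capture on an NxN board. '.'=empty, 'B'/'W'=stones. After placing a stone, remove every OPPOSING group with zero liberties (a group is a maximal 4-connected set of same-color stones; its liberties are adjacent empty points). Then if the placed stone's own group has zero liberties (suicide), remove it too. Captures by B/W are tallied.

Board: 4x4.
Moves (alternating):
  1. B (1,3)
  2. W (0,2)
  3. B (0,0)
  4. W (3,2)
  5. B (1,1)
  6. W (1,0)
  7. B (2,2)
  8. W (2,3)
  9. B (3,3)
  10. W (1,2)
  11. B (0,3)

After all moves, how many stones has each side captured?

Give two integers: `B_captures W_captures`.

Answer: 1 0

Derivation:
Move 1: B@(1,3) -> caps B=0 W=0
Move 2: W@(0,2) -> caps B=0 W=0
Move 3: B@(0,0) -> caps B=0 W=0
Move 4: W@(3,2) -> caps B=0 W=0
Move 5: B@(1,1) -> caps B=0 W=0
Move 6: W@(1,0) -> caps B=0 W=0
Move 7: B@(2,2) -> caps B=0 W=0
Move 8: W@(2,3) -> caps B=0 W=0
Move 9: B@(3,3) -> caps B=1 W=0
Move 10: W@(1,2) -> caps B=1 W=0
Move 11: B@(0,3) -> caps B=1 W=0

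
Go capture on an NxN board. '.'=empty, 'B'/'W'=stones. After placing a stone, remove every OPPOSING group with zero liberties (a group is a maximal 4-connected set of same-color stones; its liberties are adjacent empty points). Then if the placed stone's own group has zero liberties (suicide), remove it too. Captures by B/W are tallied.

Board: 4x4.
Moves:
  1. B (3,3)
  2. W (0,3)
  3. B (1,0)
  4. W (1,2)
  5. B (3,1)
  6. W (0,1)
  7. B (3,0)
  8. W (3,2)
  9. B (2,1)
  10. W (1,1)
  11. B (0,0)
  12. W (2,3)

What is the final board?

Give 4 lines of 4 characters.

Answer: BW.W
BWW.
.B.W
BBW.

Derivation:
Move 1: B@(3,3) -> caps B=0 W=0
Move 2: W@(0,3) -> caps B=0 W=0
Move 3: B@(1,0) -> caps B=0 W=0
Move 4: W@(1,2) -> caps B=0 W=0
Move 5: B@(3,1) -> caps B=0 W=0
Move 6: W@(0,1) -> caps B=0 W=0
Move 7: B@(3,0) -> caps B=0 W=0
Move 8: W@(3,2) -> caps B=0 W=0
Move 9: B@(2,1) -> caps B=0 W=0
Move 10: W@(1,1) -> caps B=0 W=0
Move 11: B@(0,0) -> caps B=0 W=0
Move 12: W@(2,3) -> caps B=0 W=1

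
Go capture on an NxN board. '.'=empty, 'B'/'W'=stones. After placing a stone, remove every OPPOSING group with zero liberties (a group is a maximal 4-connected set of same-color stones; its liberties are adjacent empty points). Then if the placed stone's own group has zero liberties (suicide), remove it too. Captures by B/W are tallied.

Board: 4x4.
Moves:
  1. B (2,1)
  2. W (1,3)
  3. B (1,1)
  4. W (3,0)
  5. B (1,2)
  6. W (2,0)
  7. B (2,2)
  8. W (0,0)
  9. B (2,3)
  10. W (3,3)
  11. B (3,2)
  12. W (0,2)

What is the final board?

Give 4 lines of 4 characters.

Move 1: B@(2,1) -> caps B=0 W=0
Move 2: W@(1,3) -> caps B=0 W=0
Move 3: B@(1,1) -> caps B=0 W=0
Move 4: W@(3,0) -> caps B=0 W=0
Move 5: B@(1,2) -> caps B=0 W=0
Move 6: W@(2,0) -> caps B=0 W=0
Move 7: B@(2,2) -> caps B=0 W=0
Move 8: W@(0,0) -> caps B=0 W=0
Move 9: B@(2,3) -> caps B=0 W=0
Move 10: W@(3,3) -> caps B=0 W=0
Move 11: B@(3,2) -> caps B=1 W=0
Move 12: W@(0,2) -> caps B=1 W=0

Answer: W.W.
.BBW
WBBB
W.B.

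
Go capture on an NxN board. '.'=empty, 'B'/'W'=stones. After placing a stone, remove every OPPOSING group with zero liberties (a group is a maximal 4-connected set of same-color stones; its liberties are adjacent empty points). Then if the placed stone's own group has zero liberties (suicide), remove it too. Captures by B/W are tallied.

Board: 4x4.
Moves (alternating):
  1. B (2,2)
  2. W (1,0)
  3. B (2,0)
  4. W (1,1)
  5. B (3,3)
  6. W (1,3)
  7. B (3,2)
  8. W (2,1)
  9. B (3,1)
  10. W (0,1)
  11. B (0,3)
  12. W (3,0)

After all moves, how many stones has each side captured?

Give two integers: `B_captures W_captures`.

Move 1: B@(2,2) -> caps B=0 W=0
Move 2: W@(1,0) -> caps B=0 W=0
Move 3: B@(2,0) -> caps B=0 W=0
Move 4: W@(1,1) -> caps B=0 W=0
Move 5: B@(3,3) -> caps B=0 W=0
Move 6: W@(1,3) -> caps B=0 W=0
Move 7: B@(3,2) -> caps B=0 W=0
Move 8: W@(2,1) -> caps B=0 W=0
Move 9: B@(3,1) -> caps B=0 W=0
Move 10: W@(0,1) -> caps B=0 W=0
Move 11: B@(0,3) -> caps B=0 W=0
Move 12: W@(3,0) -> caps B=0 W=1

Answer: 0 1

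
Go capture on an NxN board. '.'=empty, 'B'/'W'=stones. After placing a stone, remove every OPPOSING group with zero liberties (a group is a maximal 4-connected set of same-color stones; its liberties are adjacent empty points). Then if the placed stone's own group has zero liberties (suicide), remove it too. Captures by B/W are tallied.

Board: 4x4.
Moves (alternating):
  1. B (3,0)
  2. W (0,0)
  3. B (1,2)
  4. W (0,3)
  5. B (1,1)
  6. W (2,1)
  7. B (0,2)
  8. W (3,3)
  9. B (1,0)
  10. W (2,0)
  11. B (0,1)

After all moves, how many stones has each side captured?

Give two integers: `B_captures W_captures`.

Move 1: B@(3,0) -> caps B=0 W=0
Move 2: W@(0,0) -> caps B=0 W=0
Move 3: B@(1,2) -> caps B=0 W=0
Move 4: W@(0,3) -> caps B=0 W=0
Move 5: B@(1,1) -> caps B=0 W=0
Move 6: W@(2,1) -> caps B=0 W=0
Move 7: B@(0,2) -> caps B=0 W=0
Move 8: W@(3,3) -> caps B=0 W=0
Move 9: B@(1,0) -> caps B=0 W=0
Move 10: W@(2,0) -> caps B=0 W=0
Move 11: B@(0,1) -> caps B=1 W=0

Answer: 1 0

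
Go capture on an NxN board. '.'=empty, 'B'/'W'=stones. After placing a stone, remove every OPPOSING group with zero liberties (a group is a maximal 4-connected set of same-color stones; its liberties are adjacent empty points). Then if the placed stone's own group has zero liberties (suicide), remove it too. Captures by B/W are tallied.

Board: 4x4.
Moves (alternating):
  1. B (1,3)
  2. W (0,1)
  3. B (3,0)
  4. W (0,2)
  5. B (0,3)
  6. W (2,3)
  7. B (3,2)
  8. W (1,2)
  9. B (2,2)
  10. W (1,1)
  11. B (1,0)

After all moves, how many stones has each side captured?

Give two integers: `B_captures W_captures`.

Answer: 0 2

Derivation:
Move 1: B@(1,3) -> caps B=0 W=0
Move 2: W@(0,1) -> caps B=0 W=0
Move 3: B@(3,0) -> caps B=0 W=0
Move 4: W@(0,2) -> caps B=0 W=0
Move 5: B@(0,3) -> caps B=0 W=0
Move 6: W@(2,3) -> caps B=0 W=0
Move 7: B@(3,2) -> caps B=0 W=0
Move 8: W@(1,2) -> caps B=0 W=2
Move 9: B@(2,2) -> caps B=0 W=2
Move 10: W@(1,1) -> caps B=0 W=2
Move 11: B@(1,0) -> caps B=0 W=2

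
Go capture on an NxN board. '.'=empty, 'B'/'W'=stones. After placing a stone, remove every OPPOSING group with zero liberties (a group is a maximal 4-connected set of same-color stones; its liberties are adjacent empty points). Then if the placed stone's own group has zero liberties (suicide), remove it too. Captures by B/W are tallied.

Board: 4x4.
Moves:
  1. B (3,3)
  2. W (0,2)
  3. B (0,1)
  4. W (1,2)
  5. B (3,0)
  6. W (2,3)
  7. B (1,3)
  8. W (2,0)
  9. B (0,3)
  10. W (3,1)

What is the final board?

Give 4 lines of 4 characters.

Answer: .BW.
..W.
W..W
.W.B

Derivation:
Move 1: B@(3,3) -> caps B=0 W=0
Move 2: W@(0,2) -> caps B=0 W=0
Move 3: B@(0,1) -> caps B=0 W=0
Move 4: W@(1,2) -> caps B=0 W=0
Move 5: B@(3,0) -> caps B=0 W=0
Move 6: W@(2,3) -> caps B=0 W=0
Move 7: B@(1,3) -> caps B=0 W=0
Move 8: W@(2,0) -> caps B=0 W=0
Move 9: B@(0,3) -> caps B=0 W=0
Move 10: W@(3,1) -> caps B=0 W=1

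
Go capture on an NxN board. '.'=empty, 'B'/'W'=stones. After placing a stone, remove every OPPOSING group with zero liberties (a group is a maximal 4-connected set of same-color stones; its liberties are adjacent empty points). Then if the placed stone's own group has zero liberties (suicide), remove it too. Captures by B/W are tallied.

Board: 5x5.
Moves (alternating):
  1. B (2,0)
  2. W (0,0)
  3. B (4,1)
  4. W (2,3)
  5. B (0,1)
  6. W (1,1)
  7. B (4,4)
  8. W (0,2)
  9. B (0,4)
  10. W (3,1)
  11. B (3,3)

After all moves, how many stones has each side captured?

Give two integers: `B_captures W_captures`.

Move 1: B@(2,0) -> caps B=0 W=0
Move 2: W@(0,0) -> caps B=0 W=0
Move 3: B@(4,1) -> caps B=0 W=0
Move 4: W@(2,3) -> caps B=0 W=0
Move 5: B@(0,1) -> caps B=0 W=0
Move 6: W@(1,1) -> caps B=0 W=0
Move 7: B@(4,4) -> caps B=0 W=0
Move 8: W@(0,2) -> caps B=0 W=1
Move 9: B@(0,4) -> caps B=0 W=1
Move 10: W@(3,1) -> caps B=0 W=1
Move 11: B@(3,3) -> caps B=0 W=1

Answer: 0 1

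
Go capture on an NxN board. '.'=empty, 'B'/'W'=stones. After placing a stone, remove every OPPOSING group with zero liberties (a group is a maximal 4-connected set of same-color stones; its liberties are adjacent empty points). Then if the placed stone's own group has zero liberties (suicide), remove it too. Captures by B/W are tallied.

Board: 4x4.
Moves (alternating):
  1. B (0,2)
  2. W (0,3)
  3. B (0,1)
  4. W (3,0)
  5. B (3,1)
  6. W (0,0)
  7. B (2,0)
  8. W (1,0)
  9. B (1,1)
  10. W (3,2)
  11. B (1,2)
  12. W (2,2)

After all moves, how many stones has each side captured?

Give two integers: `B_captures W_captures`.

Answer: 3 0

Derivation:
Move 1: B@(0,2) -> caps B=0 W=0
Move 2: W@(0,3) -> caps B=0 W=0
Move 3: B@(0,1) -> caps B=0 W=0
Move 4: W@(3,0) -> caps B=0 W=0
Move 5: B@(3,1) -> caps B=0 W=0
Move 6: W@(0,0) -> caps B=0 W=0
Move 7: B@(2,0) -> caps B=1 W=0
Move 8: W@(1,0) -> caps B=1 W=0
Move 9: B@(1,1) -> caps B=3 W=0
Move 10: W@(3,2) -> caps B=3 W=0
Move 11: B@(1,2) -> caps B=3 W=0
Move 12: W@(2,2) -> caps B=3 W=0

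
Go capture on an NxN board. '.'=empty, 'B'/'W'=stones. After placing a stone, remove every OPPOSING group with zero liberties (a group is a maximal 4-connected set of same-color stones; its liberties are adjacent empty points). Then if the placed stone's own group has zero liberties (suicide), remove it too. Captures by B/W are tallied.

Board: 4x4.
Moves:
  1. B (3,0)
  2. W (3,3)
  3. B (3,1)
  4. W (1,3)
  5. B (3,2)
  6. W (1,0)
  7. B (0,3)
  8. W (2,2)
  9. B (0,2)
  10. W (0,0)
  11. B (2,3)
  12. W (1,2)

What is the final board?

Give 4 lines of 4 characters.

Move 1: B@(3,0) -> caps B=0 W=0
Move 2: W@(3,3) -> caps B=0 W=0
Move 3: B@(3,1) -> caps B=0 W=0
Move 4: W@(1,3) -> caps B=0 W=0
Move 5: B@(3,2) -> caps B=0 W=0
Move 6: W@(1,0) -> caps B=0 W=0
Move 7: B@(0,3) -> caps B=0 W=0
Move 8: W@(2,2) -> caps B=0 W=0
Move 9: B@(0,2) -> caps B=0 W=0
Move 10: W@(0,0) -> caps B=0 W=0
Move 11: B@(2,3) -> caps B=1 W=0
Move 12: W@(1,2) -> caps B=1 W=0

Answer: W.BB
W.WW
..WB
BBB.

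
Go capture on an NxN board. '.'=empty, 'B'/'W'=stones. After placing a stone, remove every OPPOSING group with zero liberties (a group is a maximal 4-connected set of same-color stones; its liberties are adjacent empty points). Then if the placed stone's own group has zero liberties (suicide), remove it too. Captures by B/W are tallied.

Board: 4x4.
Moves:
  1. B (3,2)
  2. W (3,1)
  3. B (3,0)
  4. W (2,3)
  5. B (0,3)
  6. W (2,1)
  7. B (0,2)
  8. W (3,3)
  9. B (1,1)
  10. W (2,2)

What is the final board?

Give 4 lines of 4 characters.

Move 1: B@(3,2) -> caps B=0 W=0
Move 2: W@(3,1) -> caps B=0 W=0
Move 3: B@(3,0) -> caps B=0 W=0
Move 4: W@(2,3) -> caps B=0 W=0
Move 5: B@(0,3) -> caps B=0 W=0
Move 6: W@(2,1) -> caps B=0 W=0
Move 7: B@(0,2) -> caps B=0 W=0
Move 8: W@(3,3) -> caps B=0 W=0
Move 9: B@(1,1) -> caps B=0 W=0
Move 10: W@(2,2) -> caps B=0 W=1

Answer: ..BB
.B..
.WWW
BW.W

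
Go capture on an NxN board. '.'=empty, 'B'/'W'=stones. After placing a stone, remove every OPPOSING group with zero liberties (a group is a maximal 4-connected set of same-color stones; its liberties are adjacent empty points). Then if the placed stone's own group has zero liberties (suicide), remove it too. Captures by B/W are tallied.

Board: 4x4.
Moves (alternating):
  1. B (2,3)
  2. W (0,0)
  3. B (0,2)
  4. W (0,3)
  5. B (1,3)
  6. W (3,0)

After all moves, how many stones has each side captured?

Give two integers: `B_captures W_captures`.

Answer: 1 0

Derivation:
Move 1: B@(2,3) -> caps B=0 W=0
Move 2: W@(0,0) -> caps B=0 W=0
Move 3: B@(0,2) -> caps B=0 W=0
Move 4: W@(0,3) -> caps B=0 W=0
Move 5: B@(1,3) -> caps B=1 W=0
Move 6: W@(3,0) -> caps B=1 W=0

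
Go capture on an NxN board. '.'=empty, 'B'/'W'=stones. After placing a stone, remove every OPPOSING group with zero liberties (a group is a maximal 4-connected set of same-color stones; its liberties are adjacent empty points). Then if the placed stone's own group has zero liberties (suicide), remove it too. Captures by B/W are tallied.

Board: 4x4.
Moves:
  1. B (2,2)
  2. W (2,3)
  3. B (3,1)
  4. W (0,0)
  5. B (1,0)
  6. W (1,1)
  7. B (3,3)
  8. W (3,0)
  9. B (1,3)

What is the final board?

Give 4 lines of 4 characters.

Answer: W...
BW.B
..B.
WB.B

Derivation:
Move 1: B@(2,2) -> caps B=0 W=0
Move 2: W@(2,3) -> caps B=0 W=0
Move 3: B@(3,1) -> caps B=0 W=0
Move 4: W@(0,0) -> caps B=0 W=0
Move 5: B@(1,0) -> caps B=0 W=0
Move 6: W@(1,1) -> caps B=0 W=0
Move 7: B@(3,3) -> caps B=0 W=0
Move 8: W@(3,0) -> caps B=0 W=0
Move 9: B@(1,3) -> caps B=1 W=0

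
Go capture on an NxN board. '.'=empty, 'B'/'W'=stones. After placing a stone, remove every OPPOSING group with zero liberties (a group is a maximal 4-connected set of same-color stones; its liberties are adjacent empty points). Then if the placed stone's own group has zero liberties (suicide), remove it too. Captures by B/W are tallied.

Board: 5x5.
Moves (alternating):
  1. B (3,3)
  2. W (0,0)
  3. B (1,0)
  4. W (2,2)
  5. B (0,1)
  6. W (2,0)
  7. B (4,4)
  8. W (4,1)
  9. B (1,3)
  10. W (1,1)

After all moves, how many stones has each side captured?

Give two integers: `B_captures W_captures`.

Answer: 1 0

Derivation:
Move 1: B@(3,3) -> caps B=0 W=0
Move 2: W@(0,0) -> caps B=0 W=0
Move 3: B@(1,0) -> caps B=0 W=0
Move 4: W@(2,2) -> caps B=0 W=0
Move 5: B@(0,1) -> caps B=1 W=0
Move 6: W@(2,0) -> caps B=1 W=0
Move 7: B@(4,4) -> caps B=1 W=0
Move 8: W@(4,1) -> caps B=1 W=0
Move 9: B@(1,3) -> caps B=1 W=0
Move 10: W@(1,1) -> caps B=1 W=0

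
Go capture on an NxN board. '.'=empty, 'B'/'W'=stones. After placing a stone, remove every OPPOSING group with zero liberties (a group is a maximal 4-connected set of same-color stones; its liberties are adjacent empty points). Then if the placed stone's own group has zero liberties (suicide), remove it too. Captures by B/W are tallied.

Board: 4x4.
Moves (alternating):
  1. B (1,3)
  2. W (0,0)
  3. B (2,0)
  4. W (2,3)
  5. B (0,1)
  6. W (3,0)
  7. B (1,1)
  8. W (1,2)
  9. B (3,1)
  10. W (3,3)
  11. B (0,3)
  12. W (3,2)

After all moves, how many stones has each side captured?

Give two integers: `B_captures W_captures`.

Move 1: B@(1,3) -> caps B=0 W=0
Move 2: W@(0,0) -> caps B=0 W=0
Move 3: B@(2,0) -> caps B=0 W=0
Move 4: W@(2,3) -> caps B=0 W=0
Move 5: B@(0,1) -> caps B=0 W=0
Move 6: W@(3,0) -> caps B=0 W=0
Move 7: B@(1,1) -> caps B=0 W=0
Move 8: W@(1,2) -> caps B=0 W=0
Move 9: B@(3,1) -> caps B=1 W=0
Move 10: W@(3,3) -> caps B=1 W=0
Move 11: B@(0,3) -> caps B=1 W=0
Move 12: W@(3,2) -> caps B=1 W=0

Answer: 1 0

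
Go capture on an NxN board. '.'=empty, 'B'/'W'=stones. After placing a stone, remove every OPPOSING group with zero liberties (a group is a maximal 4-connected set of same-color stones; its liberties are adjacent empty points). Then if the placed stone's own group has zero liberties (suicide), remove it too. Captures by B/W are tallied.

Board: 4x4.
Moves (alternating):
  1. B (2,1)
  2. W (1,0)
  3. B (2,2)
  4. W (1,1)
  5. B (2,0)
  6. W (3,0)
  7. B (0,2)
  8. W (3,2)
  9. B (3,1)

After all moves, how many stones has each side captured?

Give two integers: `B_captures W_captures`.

Move 1: B@(2,1) -> caps B=0 W=0
Move 2: W@(1,0) -> caps B=0 W=0
Move 3: B@(2,2) -> caps B=0 W=0
Move 4: W@(1,1) -> caps B=0 W=0
Move 5: B@(2,0) -> caps B=0 W=0
Move 6: W@(3,0) -> caps B=0 W=0
Move 7: B@(0,2) -> caps B=0 W=0
Move 8: W@(3,2) -> caps B=0 W=0
Move 9: B@(3,1) -> caps B=1 W=0

Answer: 1 0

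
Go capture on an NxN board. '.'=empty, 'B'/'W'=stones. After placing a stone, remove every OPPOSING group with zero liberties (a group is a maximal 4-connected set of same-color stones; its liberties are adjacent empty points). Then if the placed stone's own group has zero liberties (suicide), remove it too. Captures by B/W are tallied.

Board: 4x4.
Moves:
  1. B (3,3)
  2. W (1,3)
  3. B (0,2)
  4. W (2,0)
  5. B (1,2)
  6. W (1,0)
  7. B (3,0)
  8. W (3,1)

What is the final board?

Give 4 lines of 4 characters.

Move 1: B@(3,3) -> caps B=0 W=0
Move 2: W@(1,3) -> caps B=0 W=0
Move 3: B@(0,2) -> caps B=0 W=0
Move 4: W@(2,0) -> caps B=0 W=0
Move 5: B@(1,2) -> caps B=0 W=0
Move 6: W@(1,0) -> caps B=0 W=0
Move 7: B@(3,0) -> caps B=0 W=0
Move 8: W@(3,1) -> caps B=0 W=1

Answer: ..B.
W.BW
W...
.W.B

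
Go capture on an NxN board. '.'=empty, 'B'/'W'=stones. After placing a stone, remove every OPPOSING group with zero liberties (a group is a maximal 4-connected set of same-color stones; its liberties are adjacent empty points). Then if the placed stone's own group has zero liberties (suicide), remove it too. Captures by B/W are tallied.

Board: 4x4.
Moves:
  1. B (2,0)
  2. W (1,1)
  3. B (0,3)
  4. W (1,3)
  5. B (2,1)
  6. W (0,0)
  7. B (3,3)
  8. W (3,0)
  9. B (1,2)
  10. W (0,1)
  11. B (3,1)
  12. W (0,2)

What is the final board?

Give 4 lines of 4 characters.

Move 1: B@(2,0) -> caps B=0 W=0
Move 2: W@(1,1) -> caps B=0 W=0
Move 3: B@(0,3) -> caps B=0 W=0
Move 4: W@(1,3) -> caps B=0 W=0
Move 5: B@(2,1) -> caps B=0 W=0
Move 6: W@(0,0) -> caps B=0 W=0
Move 7: B@(3,3) -> caps B=0 W=0
Move 8: W@(3,0) -> caps B=0 W=0
Move 9: B@(1,2) -> caps B=0 W=0
Move 10: W@(0,1) -> caps B=0 W=0
Move 11: B@(3,1) -> caps B=1 W=0
Move 12: W@(0,2) -> caps B=1 W=1

Answer: WWW.
.WBW
BB..
.B.B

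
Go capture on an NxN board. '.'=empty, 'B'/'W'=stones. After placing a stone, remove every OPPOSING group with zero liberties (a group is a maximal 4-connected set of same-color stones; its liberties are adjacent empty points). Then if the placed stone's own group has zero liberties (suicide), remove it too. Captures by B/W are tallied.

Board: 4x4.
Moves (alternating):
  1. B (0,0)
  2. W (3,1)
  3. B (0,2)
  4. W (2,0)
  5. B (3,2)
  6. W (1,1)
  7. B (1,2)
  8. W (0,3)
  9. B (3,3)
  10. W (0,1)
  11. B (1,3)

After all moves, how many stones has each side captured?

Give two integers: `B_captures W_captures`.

Answer: 1 0

Derivation:
Move 1: B@(0,0) -> caps B=0 W=0
Move 2: W@(3,1) -> caps B=0 W=0
Move 3: B@(0,2) -> caps B=0 W=0
Move 4: W@(2,0) -> caps B=0 W=0
Move 5: B@(3,2) -> caps B=0 W=0
Move 6: W@(1,1) -> caps B=0 W=0
Move 7: B@(1,2) -> caps B=0 W=0
Move 8: W@(0,3) -> caps B=0 W=0
Move 9: B@(3,3) -> caps B=0 W=0
Move 10: W@(0,1) -> caps B=0 W=0
Move 11: B@(1,3) -> caps B=1 W=0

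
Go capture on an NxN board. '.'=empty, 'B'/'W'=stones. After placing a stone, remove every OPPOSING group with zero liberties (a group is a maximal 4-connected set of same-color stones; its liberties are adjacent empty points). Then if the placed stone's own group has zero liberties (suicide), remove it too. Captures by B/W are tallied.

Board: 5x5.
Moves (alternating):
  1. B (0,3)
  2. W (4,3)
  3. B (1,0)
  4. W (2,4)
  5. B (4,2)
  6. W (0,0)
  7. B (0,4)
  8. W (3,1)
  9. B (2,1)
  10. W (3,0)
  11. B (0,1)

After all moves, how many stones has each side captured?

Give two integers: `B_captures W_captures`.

Answer: 1 0

Derivation:
Move 1: B@(0,3) -> caps B=0 W=0
Move 2: W@(4,3) -> caps B=0 W=0
Move 3: B@(1,0) -> caps B=0 W=0
Move 4: W@(2,4) -> caps B=0 W=0
Move 5: B@(4,2) -> caps B=0 W=0
Move 6: W@(0,0) -> caps B=0 W=0
Move 7: B@(0,4) -> caps B=0 W=0
Move 8: W@(3,1) -> caps B=0 W=0
Move 9: B@(2,1) -> caps B=0 W=0
Move 10: W@(3,0) -> caps B=0 W=0
Move 11: B@(0,1) -> caps B=1 W=0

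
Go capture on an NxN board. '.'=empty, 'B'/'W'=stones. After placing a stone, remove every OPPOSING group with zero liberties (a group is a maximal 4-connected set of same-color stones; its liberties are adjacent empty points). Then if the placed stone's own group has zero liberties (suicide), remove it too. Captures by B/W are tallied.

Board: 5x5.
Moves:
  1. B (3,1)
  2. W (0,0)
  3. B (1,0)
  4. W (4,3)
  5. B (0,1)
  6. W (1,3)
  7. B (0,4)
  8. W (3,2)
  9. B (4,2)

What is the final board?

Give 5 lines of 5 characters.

Answer: .B..B
B..W.
.....
.BW..
..BW.

Derivation:
Move 1: B@(3,1) -> caps B=0 W=0
Move 2: W@(0,0) -> caps B=0 W=0
Move 3: B@(1,0) -> caps B=0 W=0
Move 4: W@(4,3) -> caps B=0 W=0
Move 5: B@(0,1) -> caps B=1 W=0
Move 6: W@(1,3) -> caps B=1 W=0
Move 7: B@(0,4) -> caps B=1 W=0
Move 8: W@(3,2) -> caps B=1 W=0
Move 9: B@(4,2) -> caps B=1 W=0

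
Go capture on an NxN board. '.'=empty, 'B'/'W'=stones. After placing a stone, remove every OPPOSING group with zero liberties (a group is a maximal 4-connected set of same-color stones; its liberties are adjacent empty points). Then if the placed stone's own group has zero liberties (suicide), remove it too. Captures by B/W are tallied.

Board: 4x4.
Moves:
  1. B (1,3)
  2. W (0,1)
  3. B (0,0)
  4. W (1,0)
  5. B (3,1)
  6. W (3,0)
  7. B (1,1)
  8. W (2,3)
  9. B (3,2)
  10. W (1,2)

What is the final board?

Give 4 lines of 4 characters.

Answer: .W..
WBWB
...W
WBB.

Derivation:
Move 1: B@(1,3) -> caps B=0 W=0
Move 2: W@(0,1) -> caps B=0 W=0
Move 3: B@(0,0) -> caps B=0 W=0
Move 4: W@(1,0) -> caps B=0 W=1
Move 5: B@(3,1) -> caps B=0 W=1
Move 6: W@(3,0) -> caps B=0 W=1
Move 7: B@(1,1) -> caps B=0 W=1
Move 8: W@(2,3) -> caps B=0 W=1
Move 9: B@(3,2) -> caps B=0 W=1
Move 10: W@(1,2) -> caps B=0 W=1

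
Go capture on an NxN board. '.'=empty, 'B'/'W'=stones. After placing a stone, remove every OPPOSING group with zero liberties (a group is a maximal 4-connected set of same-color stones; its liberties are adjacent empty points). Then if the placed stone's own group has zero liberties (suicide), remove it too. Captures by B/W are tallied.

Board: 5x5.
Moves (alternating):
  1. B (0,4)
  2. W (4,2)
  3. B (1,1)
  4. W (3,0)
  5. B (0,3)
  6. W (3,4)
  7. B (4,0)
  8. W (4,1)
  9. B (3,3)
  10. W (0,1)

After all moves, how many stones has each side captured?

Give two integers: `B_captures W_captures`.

Move 1: B@(0,4) -> caps B=0 W=0
Move 2: W@(4,2) -> caps B=0 W=0
Move 3: B@(1,1) -> caps B=0 W=0
Move 4: W@(3,0) -> caps B=0 W=0
Move 5: B@(0,3) -> caps B=0 W=0
Move 6: W@(3,4) -> caps B=0 W=0
Move 7: B@(4,0) -> caps B=0 W=0
Move 8: W@(4,1) -> caps B=0 W=1
Move 9: B@(3,3) -> caps B=0 W=1
Move 10: W@(0,1) -> caps B=0 W=1

Answer: 0 1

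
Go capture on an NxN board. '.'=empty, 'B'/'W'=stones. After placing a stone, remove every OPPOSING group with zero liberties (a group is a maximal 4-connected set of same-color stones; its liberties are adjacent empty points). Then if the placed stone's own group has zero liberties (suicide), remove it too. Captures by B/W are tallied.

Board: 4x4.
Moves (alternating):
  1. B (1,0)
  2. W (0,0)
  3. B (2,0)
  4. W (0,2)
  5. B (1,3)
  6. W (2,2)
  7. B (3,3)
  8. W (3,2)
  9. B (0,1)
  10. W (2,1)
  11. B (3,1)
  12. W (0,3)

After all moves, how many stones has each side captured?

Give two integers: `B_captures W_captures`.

Move 1: B@(1,0) -> caps B=0 W=0
Move 2: W@(0,0) -> caps B=0 W=0
Move 3: B@(2,0) -> caps B=0 W=0
Move 4: W@(0,2) -> caps B=0 W=0
Move 5: B@(1,3) -> caps B=0 W=0
Move 6: W@(2,2) -> caps B=0 W=0
Move 7: B@(3,3) -> caps B=0 W=0
Move 8: W@(3,2) -> caps B=0 W=0
Move 9: B@(0,1) -> caps B=1 W=0
Move 10: W@(2,1) -> caps B=1 W=0
Move 11: B@(3,1) -> caps B=1 W=0
Move 12: W@(0,3) -> caps B=1 W=0

Answer: 1 0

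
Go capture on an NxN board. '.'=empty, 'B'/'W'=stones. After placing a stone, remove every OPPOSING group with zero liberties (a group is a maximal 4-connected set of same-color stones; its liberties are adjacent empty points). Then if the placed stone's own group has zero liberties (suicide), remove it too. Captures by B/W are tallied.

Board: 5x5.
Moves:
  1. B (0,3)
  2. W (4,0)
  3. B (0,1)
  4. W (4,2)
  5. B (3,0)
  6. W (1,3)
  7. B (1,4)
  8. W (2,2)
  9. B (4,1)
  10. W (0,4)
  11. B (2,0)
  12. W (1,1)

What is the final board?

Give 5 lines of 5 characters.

Answer: .B.B.
.W.WB
B.W..
B....
.BW..

Derivation:
Move 1: B@(0,3) -> caps B=0 W=0
Move 2: W@(4,0) -> caps B=0 W=0
Move 3: B@(0,1) -> caps B=0 W=0
Move 4: W@(4,2) -> caps B=0 W=0
Move 5: B@(3,0) -> caps B=0 W=0
Move 6: W@(1,3) -> caps B=0 W=0
Move 7: B@(1,4) -> caps B=0 W=0
Move 8: W@(2,2) -> caps B=0 W=0
Move 9: B@(4,1) -> caps B=1 W=0
Move 10: W@(0,4) -> caps B=1 W=0
Move 11: B@(2,0) -> caps B=1 W=0
Move 12: W@(1,1) -> caps B=1 W=0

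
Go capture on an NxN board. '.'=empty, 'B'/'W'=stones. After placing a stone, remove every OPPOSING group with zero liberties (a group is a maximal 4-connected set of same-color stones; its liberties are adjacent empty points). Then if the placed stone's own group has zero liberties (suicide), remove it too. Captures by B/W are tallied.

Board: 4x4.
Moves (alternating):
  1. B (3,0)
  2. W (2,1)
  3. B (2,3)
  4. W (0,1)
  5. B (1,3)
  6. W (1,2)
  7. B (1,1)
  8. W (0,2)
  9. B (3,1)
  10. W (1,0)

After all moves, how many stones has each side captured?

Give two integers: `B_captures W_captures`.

Answer: 0 1

Derivation:
Move 1: B@(3,0) -> caps B=0 W=0
Move 2: W@(2,1) -> caps B=0 W=0
Move 3: B@(2,3) -> caps B=0 W=0
Move 4: W@(0,1) -> caps B=0 W=0
Move 5: B@(1,3) -> caps B=0 W=0
Move 6: W@(1,2) -> caps B=0 W=0
Move 7: B@(1,1) -> caps B=0 W=0
Move 8: W@(0,2) -> caps B=0 W=0
Move 9: B@(3,1) -> caps B=0 W=0
Move 10: W@(1,0) -> caps B=0 W=1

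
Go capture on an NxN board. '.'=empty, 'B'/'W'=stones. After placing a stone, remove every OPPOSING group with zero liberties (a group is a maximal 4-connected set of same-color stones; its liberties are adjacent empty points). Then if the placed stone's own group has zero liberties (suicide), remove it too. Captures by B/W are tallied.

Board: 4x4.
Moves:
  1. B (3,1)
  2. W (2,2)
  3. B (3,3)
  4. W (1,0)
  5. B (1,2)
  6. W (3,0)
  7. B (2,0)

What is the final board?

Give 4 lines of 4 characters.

Move 1: B@(3,1) -> caps B=0 W=0
Move 2: W@(2,2) -> caps B=0 W=0
Move 3: B@(3,3) -> caps B=0 W=0
Move 4: W@(1,0) -> caps B=0 W=0
Move 5: B@(1,2) -> caps B=0 W=0
Move 6: W@(3,0) -> caps B=0 W=0
Move 7: B@(2,0) -> caps B=1 W=0

Answer: ....
W.B.
B.W.
.B.B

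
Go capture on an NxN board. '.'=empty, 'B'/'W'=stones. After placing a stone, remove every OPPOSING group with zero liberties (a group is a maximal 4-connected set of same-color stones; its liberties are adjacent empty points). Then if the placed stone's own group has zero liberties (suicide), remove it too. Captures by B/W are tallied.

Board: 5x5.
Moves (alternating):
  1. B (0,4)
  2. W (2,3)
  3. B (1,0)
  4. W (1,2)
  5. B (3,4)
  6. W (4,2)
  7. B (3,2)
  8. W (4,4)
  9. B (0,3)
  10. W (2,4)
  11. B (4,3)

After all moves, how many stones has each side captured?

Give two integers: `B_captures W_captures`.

Answer: 1 0

Derivation:
Move 1: B@(0,4) -> caps B=0 W=0
Move 2: W@(2,3) -> caps B=0 W=0
Move 3: B@(1,0) -> caps B=0 W=0
Move 4: W@(1,2) -> caps B=0 W=0
Move 5: B@(3,4) -> caps B=0 W=0
Move 6: W@(4,2) -> caps B=0 W=0
Move 7: B@(3,2) -> caps B=0 W=0
Move 8: W@(4,4) -> caps B=0 W=0
Move 9: B@(0,3) -> caps B=0 W=0
Move 10: W@(2,4) -> caps B=0 W=0
Move 11: B@(4,3) -> caps B=1 W=0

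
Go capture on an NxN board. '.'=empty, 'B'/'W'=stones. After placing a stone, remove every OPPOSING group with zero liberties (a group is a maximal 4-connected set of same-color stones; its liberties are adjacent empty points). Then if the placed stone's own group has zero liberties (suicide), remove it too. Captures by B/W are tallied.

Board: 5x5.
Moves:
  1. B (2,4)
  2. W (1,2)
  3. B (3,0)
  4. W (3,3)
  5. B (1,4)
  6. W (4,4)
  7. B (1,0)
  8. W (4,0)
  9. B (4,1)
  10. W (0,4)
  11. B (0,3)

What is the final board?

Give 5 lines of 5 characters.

Answer: ...B.
B.W.B
....B
B..W.
.B..W

Derivation:
Move 1: B@(2,4) -> caps B=0 W=0
Move 2: W@(1,2) -> caps B=0 W=0
Move 3: B@(3,0) -> caps B=0 W=0
Move 4: W@(3,3) -> caps B=0 W=0
Move 5: B@(1,4) -> caps B=0 W=0
Move 6: W@(4,4) -> caps B=0 W=0
Move 7: B@(1,0) -> caps B=0 W=0
Move 8: W@(4,0) -> caps B=0 W=0
Move 9: B@(4,1) -> caps B=1 W=0
Move 10: W@(0,4) -> caps B=1 W=0
Move 11: B@(0,3) -> caps B=2 W=0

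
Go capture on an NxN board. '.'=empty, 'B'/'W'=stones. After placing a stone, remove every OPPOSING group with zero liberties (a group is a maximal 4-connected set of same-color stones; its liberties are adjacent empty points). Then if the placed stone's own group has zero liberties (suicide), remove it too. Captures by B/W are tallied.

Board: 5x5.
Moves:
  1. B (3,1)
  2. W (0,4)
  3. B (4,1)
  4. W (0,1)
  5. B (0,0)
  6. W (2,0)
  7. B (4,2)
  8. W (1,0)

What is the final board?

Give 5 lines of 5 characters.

Move 1: B@(3,1) -> caps B=0 W=0
Move 2: W@(0,4) -> caps B=0 W=0
Move 3: B@(4,1) -> caps B=0 W=0
Move 4: W@(0,1) -> caps B=0 W=0
Move 5: B@(0,0) -> caps B=0 W=0
Move 6: W@(2,0) -> caps B=0 W=0
Move 7: B@(4,2) -> caps B=0 W=0
Move 8: W@(1,0) -> caps B=0 W=1

Answer: .W..W
W....
W....
.B...
.BB..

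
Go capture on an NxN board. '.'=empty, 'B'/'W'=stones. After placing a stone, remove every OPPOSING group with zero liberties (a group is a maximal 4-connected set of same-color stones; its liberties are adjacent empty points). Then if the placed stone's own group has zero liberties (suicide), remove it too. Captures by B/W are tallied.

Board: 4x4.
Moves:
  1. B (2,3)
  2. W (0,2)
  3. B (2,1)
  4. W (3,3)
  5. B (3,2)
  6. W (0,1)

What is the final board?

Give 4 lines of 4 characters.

Move 1: B@(2,3) -> caps B=0 W=0
Move 2: W@(0,2) -> caps B=0 W=0
Move 3: B@(2,1) -> caps B=0 W=0
Move 4: W@(3,3) -> caps B=0 W=0
Move 5: B@(3,2) -> caps B=1 W=0
Move 6: W@(0,1) -> caps B=1 W=0

Answer: .WW.
....
.B.B
..B.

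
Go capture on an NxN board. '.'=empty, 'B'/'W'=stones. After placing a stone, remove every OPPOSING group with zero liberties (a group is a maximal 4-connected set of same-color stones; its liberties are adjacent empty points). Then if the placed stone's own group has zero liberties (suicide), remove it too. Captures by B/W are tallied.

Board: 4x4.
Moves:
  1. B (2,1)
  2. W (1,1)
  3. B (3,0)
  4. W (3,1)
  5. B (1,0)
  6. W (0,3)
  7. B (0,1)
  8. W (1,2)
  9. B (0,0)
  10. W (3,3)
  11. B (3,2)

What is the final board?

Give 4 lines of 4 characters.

Move 1: B@(2,1) -> caps B=0 W=0
Move 2: W@(1,1) -> caps B=0 W=0
Move 3: B@(3,0) -> caps B=0 W=0
Move 4: W@(3,1) -> caps B=0 W=0
Move 5: B@(1,0) -> caps B=0 W=0
Move 6: W@(0,3) -> caps B=0 W=0
Move 7: B@(0,1) -> caps B=0 W=0
Move 8: W@(1,2) -> caps B=0 W=0
Move 9: B@(0,0) -> caps B=0 W=0
Move 10: W@(3,3) -> caps B=0 W=0
Move 11: B@(3,2) -> caps B=1 W=0

Answer: BB.W
BWW.
.B..
B.BW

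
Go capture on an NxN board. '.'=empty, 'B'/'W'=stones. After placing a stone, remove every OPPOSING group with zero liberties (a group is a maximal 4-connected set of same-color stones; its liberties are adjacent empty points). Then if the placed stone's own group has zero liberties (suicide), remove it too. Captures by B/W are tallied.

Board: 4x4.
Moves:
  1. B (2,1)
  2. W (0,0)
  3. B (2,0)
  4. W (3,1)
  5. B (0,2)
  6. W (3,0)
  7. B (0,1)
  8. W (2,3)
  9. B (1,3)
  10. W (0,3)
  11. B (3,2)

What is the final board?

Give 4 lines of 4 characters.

Answer: WBB.
...B
BB.W
..B.

Derivation:
Move 1: B@(2,1) -> caps B=0 W=0
Move 2: W@(0,0) -> caps B=0 W=0
Move 3: B@(2,0) -> caps B=0 W=0
Move 4: W@(3,1) -> caps B=0 W=0
Move 5: B@(0,2) -> caps B=0 W=0
Move 6: W@(3,0) -> caps B=0 W=0
Move 7: B@(0,1) -> caps B=0 W=0
Move 8: W@(2,3) -> caps B=0 W=0
Move 9: B@(1,3) -> caps B=0 W=0
Move 10: W@(0,3) -> caps B=0 W=0
Move 11: B@(3,2) -> caps B=2 W=0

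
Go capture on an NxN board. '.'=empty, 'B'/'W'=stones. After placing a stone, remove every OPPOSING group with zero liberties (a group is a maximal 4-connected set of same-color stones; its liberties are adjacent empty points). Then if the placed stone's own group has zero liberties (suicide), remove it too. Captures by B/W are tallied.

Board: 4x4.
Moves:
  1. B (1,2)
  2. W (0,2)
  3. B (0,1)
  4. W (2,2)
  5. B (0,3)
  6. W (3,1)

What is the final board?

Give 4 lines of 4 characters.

Answer: .B.B
..B.
..W.
.W..

Derivation:
Move 1: B@(1,2) -> caps B=0 W=0
Move 2: W@(0,2) -> caps B=0 W=0
Move 3: B@(0,1) -> caps B=0 W=0
Move 4: W@(2,2) -> caps B=0 W=0
Move 5: B@(0,3) -> caps B=1 W=0
Move 6: W@(3,1) -> caps B=1 W=0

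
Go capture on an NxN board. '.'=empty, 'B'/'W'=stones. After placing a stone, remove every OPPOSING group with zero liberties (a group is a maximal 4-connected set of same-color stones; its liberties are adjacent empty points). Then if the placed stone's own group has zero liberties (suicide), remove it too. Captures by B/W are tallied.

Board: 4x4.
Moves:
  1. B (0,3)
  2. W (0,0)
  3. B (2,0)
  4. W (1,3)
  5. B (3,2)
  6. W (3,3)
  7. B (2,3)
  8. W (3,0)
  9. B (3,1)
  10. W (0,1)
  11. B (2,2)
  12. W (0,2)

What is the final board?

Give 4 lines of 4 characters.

Move 1: B@(0,3) -> caps B=0 W=0
Move 2: W@(0,0) -> caps B=0 W=0
Move 3: B@(2,0) -> caps B=0 W=0
Move 4: W@(1,3) -> caps B=0 W=0
Move 5: B@(3,2) -> caps B=0 W=0
Move 6: W@(3,3) -> caps B=0 W=0
Move 7: B@(2,3) -> caps B=1 W=0
Move 8: W@(3,0) -> caps B=1 W=0
Move 9: B@(3,1) -> caps B=2 W=0
Move 10: W@(0,1) -> caps B=2 W=0
Move 11: B@(2,2) -> caps B=2 W=0
Move 12: W@(0,2) -> caps B=2 W=1

Answer: WWW.
...W
B.BB
.BB.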